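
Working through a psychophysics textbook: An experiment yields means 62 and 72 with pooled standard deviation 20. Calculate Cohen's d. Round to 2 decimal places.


Cohen's d = (M1 - M2) / S_pooled
= (62 - 72) / 20
= -10 / 20
= -0.50


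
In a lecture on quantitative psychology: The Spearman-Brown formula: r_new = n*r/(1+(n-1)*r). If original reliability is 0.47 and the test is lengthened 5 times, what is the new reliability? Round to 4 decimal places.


r_new = n*r / (1 + (n-1)*r)
Numerator = 5 * 0.47 = 2.35
Denominator = 1 + 4 * 0.47 = 2.88
r_new = 2.35 / 2.88
= 0.8160


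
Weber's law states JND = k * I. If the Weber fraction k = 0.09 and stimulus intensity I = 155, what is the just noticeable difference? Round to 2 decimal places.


JND = k * I
JND = 0.09 * 155
= 13.95


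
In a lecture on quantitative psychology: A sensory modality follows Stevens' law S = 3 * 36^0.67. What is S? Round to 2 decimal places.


S = 3 * 36^0.67
36^0.67 = 11.0337
S = 3 * 11.0337
= 33.10


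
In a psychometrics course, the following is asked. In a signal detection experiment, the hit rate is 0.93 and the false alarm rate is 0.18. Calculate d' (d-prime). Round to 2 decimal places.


d' = z(HR) - z(FAR)
z(0.93) = 1.4758
z(0.18) = -0.9154
d' = 1.4758 - -0.9154
= 2.39


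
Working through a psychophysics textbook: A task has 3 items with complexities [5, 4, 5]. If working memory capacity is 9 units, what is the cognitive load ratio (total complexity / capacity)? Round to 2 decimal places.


Total complexity = 5 + 4 + 5 = 14
Load = total / capacity = 14 / 9
= 1.56


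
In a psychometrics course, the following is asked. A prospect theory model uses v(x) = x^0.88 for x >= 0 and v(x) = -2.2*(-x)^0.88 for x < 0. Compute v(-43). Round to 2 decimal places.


Since x = -43 < 0, use v(x) = -lambda*(-x)^alpha
(-x) = 43
43^0.88 = 27.3812
v(-43) = -2.2 * 27.3812
= -60.24


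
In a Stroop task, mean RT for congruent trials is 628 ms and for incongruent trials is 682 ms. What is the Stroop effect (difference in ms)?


Stroop effect = RT(incongruent) - RT(congruent)
= 682 - 628
= 54 ms


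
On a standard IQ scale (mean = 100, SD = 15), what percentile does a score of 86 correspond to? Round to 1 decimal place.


z = (IQ - mean) / SD
z = (86 - 100) / 15 = -0.9333
Percentile = Phi(-0.9333) * 100
Phi(-0.9333) = 0.175333
= 17.5


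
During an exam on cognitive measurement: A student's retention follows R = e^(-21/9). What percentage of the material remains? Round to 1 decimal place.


R = e^(-t/S)
-t/S = -21/9 = -2.333333
R = e^(-2.333333) = 0.096972
Percentage = 0.096972 * 100
= 9.7


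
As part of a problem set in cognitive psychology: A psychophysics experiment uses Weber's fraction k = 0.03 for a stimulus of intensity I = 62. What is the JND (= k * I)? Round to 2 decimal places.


JND = k * I
JND = 0.03 * 62
= 1.86


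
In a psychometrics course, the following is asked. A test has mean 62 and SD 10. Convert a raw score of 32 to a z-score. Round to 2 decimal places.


z = (X - mu) / sigma
= (32 - 62) / 10
= -30 / 10
= -3.00


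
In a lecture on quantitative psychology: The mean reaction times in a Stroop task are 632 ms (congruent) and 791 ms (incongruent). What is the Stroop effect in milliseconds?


Stroop effect = RT(incongruent) - RT(congruent)
= 791 - 632
= 159 ms


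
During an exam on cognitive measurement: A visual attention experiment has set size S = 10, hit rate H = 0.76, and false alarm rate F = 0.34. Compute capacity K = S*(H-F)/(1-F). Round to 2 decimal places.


K = S * (H - F) / (1 - F)
H - F = 0.42
1 - F = 0.66
K = 10 * 0.42 / 0.66
= 6.36


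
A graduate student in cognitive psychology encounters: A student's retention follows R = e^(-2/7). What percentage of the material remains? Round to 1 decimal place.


R = e^(-t/S)
-t/S = -2/7 = -0.285714
R = e^(-0.285714) = 0.751478
Percentage = 0.751478 * 100
= 75.1


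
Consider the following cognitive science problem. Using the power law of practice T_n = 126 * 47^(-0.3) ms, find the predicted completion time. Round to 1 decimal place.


T_n = 126 * 47^(-0.3)
47^(-0.3) = 0.315044
T_n = 126 * 0.315044
= 39.7 ms


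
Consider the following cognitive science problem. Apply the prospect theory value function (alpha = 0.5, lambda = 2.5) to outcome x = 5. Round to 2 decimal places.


Since x = 5 >= 0, use v(x) = x^0.5
5^0.5 = 2.2361
v(5) = 2.24


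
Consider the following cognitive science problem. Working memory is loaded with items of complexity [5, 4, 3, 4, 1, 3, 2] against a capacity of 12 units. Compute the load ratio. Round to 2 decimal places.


Total complexity = 5 + 4 + 3 + 4 + 1 + 3 + 2 = 22
Load = total / capacity = 22 / 12
= 1.83


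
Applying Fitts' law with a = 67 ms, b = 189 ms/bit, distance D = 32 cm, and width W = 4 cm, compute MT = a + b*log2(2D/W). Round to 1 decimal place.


MT = 67 + 189 * log2(2*32/4)
2D/W = 16.0
log2(16.0) = 4.0
MT = 67 + 189 * 4.0
= 823.0 ms


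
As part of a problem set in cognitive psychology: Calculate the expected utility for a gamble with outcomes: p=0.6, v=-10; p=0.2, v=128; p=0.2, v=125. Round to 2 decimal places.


EU = sum(p_i * v_i)
0.6 * -10 = -6.0
0.2 * 128 = 25.6
0.2 * 125 = 25.0
EU = -6.0 + 25.6 + 25.0
= 44.60


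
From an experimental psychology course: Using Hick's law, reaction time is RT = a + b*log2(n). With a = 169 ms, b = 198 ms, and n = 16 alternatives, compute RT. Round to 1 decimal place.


RT = 169 + 198 * log2(16)
log2(16) = 4.0
RT = 169 + 198 * 4.0
= 169 + 792.0
= 961.0 ms


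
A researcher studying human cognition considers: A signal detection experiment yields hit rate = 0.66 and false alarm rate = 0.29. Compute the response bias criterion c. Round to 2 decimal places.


c = -0.5 * (z(HR) + z(FAR))
z(0.66) = 0.4125
z(0.29) = -0.5534
c = -0.5 * (0.4125 + -0.5534)
= -0.5 * -0.1409
= 0.07


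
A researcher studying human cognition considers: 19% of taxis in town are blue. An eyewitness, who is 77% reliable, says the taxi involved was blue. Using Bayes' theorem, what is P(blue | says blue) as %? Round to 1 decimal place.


P(blue | says blue) = P(says blue | blue)*P(blue) / [P(says blue | blue)*P(blue) + P(says blue | not blue)*P(not blue)]
Numerator = 0.77 * 0.19 = 0.1463
False identification = 0.23 * 0.81 = 0.1863
P = 0.1463 / (0.1463 + 0.1863)
= 0.1463 / 0.3326
As percentage = 44.0


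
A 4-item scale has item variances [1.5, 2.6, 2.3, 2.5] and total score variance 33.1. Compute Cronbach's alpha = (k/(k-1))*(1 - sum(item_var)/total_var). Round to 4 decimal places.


alpha = (k/(k-1)) * (1 - sum(s_i^2)/s_total^2)
sum(item variances) = 8.9
k/(k-1) = 4/3 = 1.333333
1 - 8.9/33.1 = 1 - 0.268882 = 0.731118
alpha = 1.333333 * 0.731118
= 0.9748


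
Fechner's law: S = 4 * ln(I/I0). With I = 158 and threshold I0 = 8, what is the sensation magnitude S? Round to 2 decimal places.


S = 4 * ln(158/8)
I/I0 = 19.75
ln(19.75) = 2.9832
S = 4 * 2.9832
= 11.93


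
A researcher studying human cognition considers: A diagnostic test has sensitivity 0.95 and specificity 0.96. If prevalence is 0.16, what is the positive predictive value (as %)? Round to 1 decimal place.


PPV = (sens * prev) / (sens * prev + (1-spec) * (1-prev))
Numerator = 0.95 * 0.16 = 0.152
P(positive and no disease) = (1 - spec) * (1 - prev) = (1 - 0.96) * (1 - 0.16) = 0.0336
Denominator = 0.152 + 0.0336 = 0.1856
PPV = 0.152 / 0.1856 = 0.818966
As percentage = 81.9


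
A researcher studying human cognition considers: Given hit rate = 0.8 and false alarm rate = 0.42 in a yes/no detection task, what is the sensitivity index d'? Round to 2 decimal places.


d' = z(HR) - z(FAR)
z(0.8) = 0.8416
z(0.42) = -0.2019
d' = 0.8416 - -0.2019
= 1.04


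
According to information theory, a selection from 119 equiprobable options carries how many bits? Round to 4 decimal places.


H = log2(n)
H = log2(119)
= 6.8948


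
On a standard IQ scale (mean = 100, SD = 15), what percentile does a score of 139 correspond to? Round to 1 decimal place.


z = (IQ - mean) / SD
z = (139 - 100) / 15 = 2.6
Percentile = Phi(2.6) * 100
Phi(2.6) = 0.995339
= 99.5


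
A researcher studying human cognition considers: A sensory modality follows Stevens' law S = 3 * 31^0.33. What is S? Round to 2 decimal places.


S = 3 * 31^0.33
31^0.33 = 3.1056
S = 3 * 3.1056
= 9.32


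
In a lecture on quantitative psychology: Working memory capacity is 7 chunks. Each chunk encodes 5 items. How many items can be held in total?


Total items = chunks * items_per_chunk
= 7 * 5
= 35


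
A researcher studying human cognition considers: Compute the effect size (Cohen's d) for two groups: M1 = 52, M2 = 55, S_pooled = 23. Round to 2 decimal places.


Cohen's d = (M1 - M2) / S_pooled
= (52 - 55) / 23
= -3 / 23
= -0.13


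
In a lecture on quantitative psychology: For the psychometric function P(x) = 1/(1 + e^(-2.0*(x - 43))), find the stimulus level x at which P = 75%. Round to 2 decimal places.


At P = 0.75: 0.75 = 1/(1 + e^(-k*(x-x0)))
Solving: e^(-k*(x-x0)) = 1/3
x = x0 + ln(3)/k
ln(3) = 1.0986
x = 43 + 1.0986/2.0
= 43 + 0.5493
= 43.55


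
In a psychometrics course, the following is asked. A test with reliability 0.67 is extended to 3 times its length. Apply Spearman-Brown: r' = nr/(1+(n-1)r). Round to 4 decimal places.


r_new = n*r / (1 + (n-1)*r)
Numerator = 3 * 0.67 = 2.01
Denominator = 1 + 2 * 0.67 = 2.34
r_new = 2.01 / 2.34
= 0.8590


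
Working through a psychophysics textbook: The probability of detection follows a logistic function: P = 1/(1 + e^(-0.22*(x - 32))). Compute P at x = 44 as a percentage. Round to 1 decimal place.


P(x) = 1/(1 + e^(-0.22*(44 - 32)))
Exponent = -0.22 * 12 = -2.64
e^(-2.64) = 0.071361
P = 1/(1 + 0.071361) = 0.933392
Percentage = 93.3


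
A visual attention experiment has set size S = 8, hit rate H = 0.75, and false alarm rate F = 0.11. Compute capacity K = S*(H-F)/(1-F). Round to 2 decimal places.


K = S * (H - F) / (1 - F)
H - F = 0.64
1 - F = 0.89
K = 8 * 0.64 / 0.89
= 5.75


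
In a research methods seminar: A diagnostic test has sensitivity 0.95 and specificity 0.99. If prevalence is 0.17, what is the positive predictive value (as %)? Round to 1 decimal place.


PPV = (sens * prev) / (sens * prev + (1-spec) * (1-prev))
Numerator = 0.95 * 0.17 = 0.1615
P(positive and no disease) = (1 - spec) * (1 - prev) = (1 - 0.99) * (1 - 0.17) = 0.0083
Denominator = 0.1615 + 0.0083 = 0.1698
PPV = 0.1615 / 0.1698 = 0.951119
As percentage = 95.1


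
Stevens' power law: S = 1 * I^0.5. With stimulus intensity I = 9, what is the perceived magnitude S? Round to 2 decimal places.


S = 1 * 9^0.5
9^0.5 = 3.0
S = 1 * 3.0
= 3.00


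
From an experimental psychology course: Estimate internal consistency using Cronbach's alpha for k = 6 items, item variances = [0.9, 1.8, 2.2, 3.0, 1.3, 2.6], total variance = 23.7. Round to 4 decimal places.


alpha = (k/(k-1)) * (1 - sum(s_i^2)/s_total^2)
sum(item variances) = 11.8
k/(k-1) = 6/5 = 1.2
1 - 11.8/23.7 = 1 - 0.49789 = 0.50211
alpha = 1.2 * 0.50211
= 0.6025


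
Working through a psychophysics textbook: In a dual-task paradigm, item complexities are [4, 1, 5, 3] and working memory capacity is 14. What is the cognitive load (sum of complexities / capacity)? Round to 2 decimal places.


Total complexity = 4 + 1 + 5 + 3 = 13
Load = total / capacity = 13 / 14
= 0.93


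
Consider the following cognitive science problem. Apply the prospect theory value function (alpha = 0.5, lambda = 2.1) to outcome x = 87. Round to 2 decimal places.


Since x = 87 >= 0, use v(x) = x^0.5
87^0.5 = 9.3274
v(87) = 9.33


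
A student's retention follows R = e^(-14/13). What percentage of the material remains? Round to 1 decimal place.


R = e^(-t/S)
-t/S = -14/13 = -1.076923
R = e^(-1.076923) = 0.340642
Percentage = 0.340642 * 100
= 34.1


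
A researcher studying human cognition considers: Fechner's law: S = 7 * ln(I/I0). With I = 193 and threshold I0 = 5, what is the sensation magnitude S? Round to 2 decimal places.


S = 7 * ln(193/5)
I/I0 = 38.6
ln(38.6) = 3.6533
S = 7 * 3.6533
= 25.57


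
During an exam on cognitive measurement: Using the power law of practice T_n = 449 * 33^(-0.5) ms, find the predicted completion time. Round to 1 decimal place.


T_n = 449 * 33^(-0.5)
33^(-0.5) = 0.174078
T_n = 449 * 0.174078
= 78.2 ms


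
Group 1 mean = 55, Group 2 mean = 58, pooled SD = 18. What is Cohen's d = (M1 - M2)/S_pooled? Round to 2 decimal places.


Cohen's d = (M1 - M2) / S_pooled
= (55 - 58) / 18
= -3 / 18
= -0.17


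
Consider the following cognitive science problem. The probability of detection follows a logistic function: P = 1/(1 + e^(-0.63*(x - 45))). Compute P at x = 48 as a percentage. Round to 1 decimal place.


P(x) = 1/(1 + e^(-0.63*(48 - 45)))
Exponent = -0.63 * 3 = -1.89
e^(-1.89) = 0.151072
P = 1/(1 + 0.151072) = 0.868755
Percentage = 86.9


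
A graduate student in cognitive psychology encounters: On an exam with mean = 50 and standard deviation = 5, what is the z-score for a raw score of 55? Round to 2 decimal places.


z = (X - mu) / sigma
= (55 - 50) / 5
= 5 / 5
= 1.00


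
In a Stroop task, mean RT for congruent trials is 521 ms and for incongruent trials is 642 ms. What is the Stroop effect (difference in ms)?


Stroop effect = RT(incongruent) - RT(congruent)
= 642 - 521
= 121 ms


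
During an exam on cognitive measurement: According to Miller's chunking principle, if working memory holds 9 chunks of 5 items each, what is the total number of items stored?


Total items = chunks * items_per_chunk
= 9 * 5
= 45


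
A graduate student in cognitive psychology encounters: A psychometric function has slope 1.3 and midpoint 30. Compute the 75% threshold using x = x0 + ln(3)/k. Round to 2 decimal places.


At P = 0.75: 0.75 = 1/(1 + e^(-k*(x-x0)))
Solving: e^(-k*(x-x0)) = 1/3
x = x0 + ln(3)/k
ln(3) = 1.0986
x = 30 + 1.0986/1.3
= 30 + 0.8451
= 30.85


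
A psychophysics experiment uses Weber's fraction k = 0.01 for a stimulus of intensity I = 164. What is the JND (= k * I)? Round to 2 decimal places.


JND = k * I
JND = 0.01 * 164
= 1.64


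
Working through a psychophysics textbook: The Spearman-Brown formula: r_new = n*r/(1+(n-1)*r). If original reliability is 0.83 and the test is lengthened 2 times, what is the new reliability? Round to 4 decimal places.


r_new = n*r / (1 + (n-1)*r)
Numerator = 2 * 0.83 = 1.66
Denominator = 1 + 1 * 0.83 = 1.83
r_new = 1.66 / 1.83
= 0.9071


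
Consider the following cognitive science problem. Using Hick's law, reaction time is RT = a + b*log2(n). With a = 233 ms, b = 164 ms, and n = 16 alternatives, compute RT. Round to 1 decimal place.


RT = 233 + 164 * log2(16)
log2(16) = 4.0
RT = 233 + 164 * 4.0
= 233 + 656.0
= 889.0 ms


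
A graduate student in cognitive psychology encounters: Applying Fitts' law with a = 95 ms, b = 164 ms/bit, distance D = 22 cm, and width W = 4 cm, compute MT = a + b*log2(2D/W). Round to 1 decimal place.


MT = 95 + 164 * log2(2*22/4)
2D/W = 11.0
log2(11.0) = 3.4594
MT = 95 + 164 * 3.4594
= 662.3 ms


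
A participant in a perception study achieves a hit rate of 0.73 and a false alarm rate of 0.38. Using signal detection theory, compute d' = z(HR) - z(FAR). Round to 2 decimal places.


d' = z(HR) - z(FAR)
z(0.73) = 0.6128
z(0.38) = -0.3055
d' = 0.6128 - -0.3055
= 0.92


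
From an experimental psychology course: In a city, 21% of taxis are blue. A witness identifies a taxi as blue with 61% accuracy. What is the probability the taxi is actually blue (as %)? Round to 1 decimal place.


P(blue | says blue) = P(says blue | blue)*P(blue) / [P(says blue | blue)*P(blue) + P(says blue | not blue)*P(not blue)]
Numerator = 0.61 * 0.21 = 0.1281
False identification = 0.39 * 0.79 = 0.3081
P = 0.1281 / (0.1281 + 0.3081)
= 0.1281 / 0.4362
As percentage = 29.4


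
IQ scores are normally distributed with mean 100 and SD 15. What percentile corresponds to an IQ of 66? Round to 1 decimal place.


z = (IQ - mean) / SD
z = (66 - 100) / 15 = -2.2667
Percentile = Phi(-2.2667) * 100
Phi(-2.2667) = 0.011704
= 1.2


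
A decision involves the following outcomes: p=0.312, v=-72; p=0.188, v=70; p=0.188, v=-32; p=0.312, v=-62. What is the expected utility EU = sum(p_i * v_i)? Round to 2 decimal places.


EU = sum(p_i * v_i)
0.312 * -72 = -22.464
0.188 * 70 = 13.16
0.188 * -32 = -6.016
0.312 * -62 = -19.344
EU = -22.464 + 13.16 + -6.016 + -19.344
= -34.66


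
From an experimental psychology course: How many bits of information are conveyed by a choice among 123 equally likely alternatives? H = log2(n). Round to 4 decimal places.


H = log2(n)
H = log2(123)
= 6.9425


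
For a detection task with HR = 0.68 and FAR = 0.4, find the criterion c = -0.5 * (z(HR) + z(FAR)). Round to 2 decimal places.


c = -0.5 * (z(HR) + z(FAR))
z(0.68) = 0.4677
z(0.4) = -0.2533
c = -0.5 * (0.4677 + -0.2533)
= -0.5 * 0.2144
= -0.11


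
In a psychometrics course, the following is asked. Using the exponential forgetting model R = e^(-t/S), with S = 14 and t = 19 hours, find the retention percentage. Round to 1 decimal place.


R = e^(-t/S)
-t/S = -19/14 = -1.357143
R = e^(-1.357143) = 0.257395
Percentage = 0.257395 * 100
= 25.7


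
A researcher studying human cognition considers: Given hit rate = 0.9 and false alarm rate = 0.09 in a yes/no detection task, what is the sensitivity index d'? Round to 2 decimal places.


d' = z(HR) - z(FAR)
z(0.9) = 1.2816
z(0.09) = -1.3408
d' = 1.2816 - -1.3408
= 2.62


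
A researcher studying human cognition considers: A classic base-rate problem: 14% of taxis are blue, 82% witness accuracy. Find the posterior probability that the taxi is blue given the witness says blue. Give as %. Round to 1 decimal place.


P(blue | says blue) = P(says blue | blue)*P(blue) / [P(says blue | blue)*P(blue) + P(says blue | not blue)*P(not blue)]
Numerator = 0.82 * 0.14 = 0.1148
False identification = 0.18 * 0.86 = 0.1548
P = 0.1148 / (0.1148 + 0.1548)
= 0.1148 / 0.2696
As percentage = 42.6


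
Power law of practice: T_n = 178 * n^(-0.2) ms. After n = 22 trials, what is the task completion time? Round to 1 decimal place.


T_n = 178 * 22^(-0.2)
22^(-0.2) = 0.538909
T_n = 178 * 0.538909
= 95.9 ms


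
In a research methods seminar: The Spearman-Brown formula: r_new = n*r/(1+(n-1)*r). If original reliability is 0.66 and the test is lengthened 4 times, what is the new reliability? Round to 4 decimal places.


r_new = n*r / (1 + (n-1)*r)
Numerator = 4 * 0.66 = 2.64
Denominator = 1 + 3 * 0.66 = 2.98
r_new = 2.64 / 2.98
= 0.8859


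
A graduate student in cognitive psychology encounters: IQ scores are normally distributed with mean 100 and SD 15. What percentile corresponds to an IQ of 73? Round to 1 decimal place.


z = (IQ - mean) / SD
z = (73 - 100) / 15 = -1.8
Percentile = Phi(-1.8) * 100
Phi(-1.8) = 0.03593
= 3.6


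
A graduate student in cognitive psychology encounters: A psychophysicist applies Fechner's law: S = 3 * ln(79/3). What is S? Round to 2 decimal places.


S = 3 * ln(79/3)
I/I0 = 26.333333
ln(26.333333) = 3.2708
S = 3 * 3.2708
= 9.81


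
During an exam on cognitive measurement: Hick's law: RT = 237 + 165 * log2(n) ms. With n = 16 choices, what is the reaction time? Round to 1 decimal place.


RT = 237 + 165 * log2(16)
log2(16) = 4.0
RT = 237 + 165 * 4.0
= 237 + 660.0
= 897.0 ms


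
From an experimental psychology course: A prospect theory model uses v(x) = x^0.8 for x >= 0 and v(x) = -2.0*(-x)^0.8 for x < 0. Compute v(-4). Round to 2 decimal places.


Since x = -4 < 0, use v(x) = -lambda*(-x)^alpha
(-x) = 4
4^0.8 = 3.0314
v(-4) = -2.0 * 3.0314
= -6.06


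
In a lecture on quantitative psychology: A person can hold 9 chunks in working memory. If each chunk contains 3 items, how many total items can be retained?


Total items = chunks * items_per_chunk
= 9 * 3
= 27


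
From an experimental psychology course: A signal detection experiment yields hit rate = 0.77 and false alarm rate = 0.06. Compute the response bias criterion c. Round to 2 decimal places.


c = -0.5 * (z(HR) + z(FAR))
z(0.77) = 0.7388
z(0.06) = -1.5548
c = -0.5 * (0.7388 + -1.5548)
= -0.5 * -0.816
= 0.41


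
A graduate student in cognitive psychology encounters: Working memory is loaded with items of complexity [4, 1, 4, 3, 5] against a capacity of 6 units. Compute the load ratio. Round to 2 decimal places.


Total complexity = 4 + 1 + 4 + 3 + 5 = 17
Load = total / capacity = 17 / 6
= 2.83


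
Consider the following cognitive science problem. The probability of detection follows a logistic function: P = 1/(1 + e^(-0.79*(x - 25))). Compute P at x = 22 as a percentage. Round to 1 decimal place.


P(x) = 1/(1 + e^(-0.79*(22 - 25)))
Exponent = -0.79 * -3 = 2.37
e^(2.37) = 10.697392
P = 1/(1 + 10.697392) = 0.085489
Percentage = 8.5


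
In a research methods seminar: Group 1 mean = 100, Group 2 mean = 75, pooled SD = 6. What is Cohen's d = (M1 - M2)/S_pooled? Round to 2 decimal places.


Cohen's d = (M1 - M2) / S_pooled
= (100 - 75) / 6
= 25 / 6
= 4.17


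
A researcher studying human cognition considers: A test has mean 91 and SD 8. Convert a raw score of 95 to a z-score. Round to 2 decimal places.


z = (X - mu) / sigma
= (95 - 91) / 8
= 4 / 8
= 0.50


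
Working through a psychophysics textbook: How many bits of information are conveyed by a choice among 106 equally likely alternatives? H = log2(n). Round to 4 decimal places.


H = log2(n)
H = log2(106)
= 6.7279


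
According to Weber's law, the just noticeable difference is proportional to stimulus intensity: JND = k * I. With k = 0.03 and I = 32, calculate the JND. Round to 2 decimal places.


JND = k * I
JND = 0.03 * 32
= 0.96


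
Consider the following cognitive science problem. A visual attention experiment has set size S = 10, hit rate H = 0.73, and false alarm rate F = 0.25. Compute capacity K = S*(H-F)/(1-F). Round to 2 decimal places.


K = S * (H - F) / (1 - F)
H - F = 0.48
1 - F = 0.75
K = 10 * 0.48 / 0.75
= 6.40


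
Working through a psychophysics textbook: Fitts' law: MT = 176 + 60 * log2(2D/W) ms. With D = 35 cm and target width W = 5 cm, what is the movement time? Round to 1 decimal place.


MT = 176 + 60 * log2(2*35/5)
2D/W = 14.0
log2(14.0) = 3.8074
MT = 176 + 60 * 3.8074
= 404.4 ms


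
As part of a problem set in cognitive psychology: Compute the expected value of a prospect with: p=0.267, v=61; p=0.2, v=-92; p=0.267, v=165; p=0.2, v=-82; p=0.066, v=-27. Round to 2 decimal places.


EU = sum(p_i * v_i)
0.267 * 61 = 16.287
0.2 * -92 = -18.4
0.267 * 165 = 44.055
0.2 * -82 = -16.4
0.066 * -27 = -1.782
EU = 16.287 + -18.4 + 44.055 + -16.4 + -1.782
= 23.76


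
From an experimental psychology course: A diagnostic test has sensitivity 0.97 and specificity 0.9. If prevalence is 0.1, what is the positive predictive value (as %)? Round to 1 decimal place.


PPV = (sens * prev) / (sens * prev + (1-spec) * (1-prev))
Numerator = 0.97 * 0.1 = 0.097
P(positive and no disease) = (1 - spec) * (1 - prev) = (1 - 0.9) * (1 - 0.1) = 0.09
Denominator = 0.097 + 0.09 = 0.187
PPV = 0.097 / 0.187 = 0.518717
As percentage = 51.9


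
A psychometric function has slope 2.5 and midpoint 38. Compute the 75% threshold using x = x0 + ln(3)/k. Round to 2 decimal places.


At P = 0.75: 0.75 = 1/(1 + e^(-k*(x-x0)))
Solving: e^(-k*(x-x0)) = 1/3
x = x0 + ln(3)/k
ln(3) = 1.0986
x = 38 + 1.0986/2.5
= 38 + 0.4394
= 38.44


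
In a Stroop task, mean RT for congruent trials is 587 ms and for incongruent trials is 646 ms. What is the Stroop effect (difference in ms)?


Stroop effect = RT(incongruent) - RT(congruent)
= 646 - 587
= 59 ms


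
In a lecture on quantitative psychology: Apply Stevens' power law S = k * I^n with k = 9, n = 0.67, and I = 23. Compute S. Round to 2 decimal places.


S = 9 * 23^0.67
23^0.67 = 8.1726
S = 9 * 8.1726
= 73.55


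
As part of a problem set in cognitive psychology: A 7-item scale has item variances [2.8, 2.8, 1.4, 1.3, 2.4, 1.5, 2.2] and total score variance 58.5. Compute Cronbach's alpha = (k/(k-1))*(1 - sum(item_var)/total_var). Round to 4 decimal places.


alpha = (k/(k-1)) * (1 - sum(s_i^2)/s_total^2)
sum(item variances) = 14.4
k/(k-1) = 7/6 = 1.166667
1 - 14.4/58.5 = 1 - 0.246154 = 0.753846
alpha = 1.166667 * 0.753846
= 0.8795


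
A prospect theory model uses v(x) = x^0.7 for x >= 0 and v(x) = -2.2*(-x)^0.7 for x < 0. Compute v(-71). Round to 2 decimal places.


Since x = -71 < 0, use v(x) = -lambda*(-x)^alpha
(-x) = 71
71^0.7 = 19.7643
v(-71) = -2.2 * 19.7643
= -43.48


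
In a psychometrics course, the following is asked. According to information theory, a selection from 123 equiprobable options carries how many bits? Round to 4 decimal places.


H = log2(n)
H = log2(123)
= 6.9425


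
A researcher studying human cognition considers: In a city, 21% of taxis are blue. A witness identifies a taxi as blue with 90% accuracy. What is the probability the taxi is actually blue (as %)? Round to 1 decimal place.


P(blue | says blue) = P(says blue | blue)*P(blue) / [P(says blue | blue)*P(blue) + P(says blue | not blue)*P(not blue)]
Numerator = 0.9 * 0.21 = 0.189
False identification = 0.1 * 0.79 = 0.079
P = 0.189 / (0.189 + 0.079)
= 0.189 / 0.268
As percentage = 70.5


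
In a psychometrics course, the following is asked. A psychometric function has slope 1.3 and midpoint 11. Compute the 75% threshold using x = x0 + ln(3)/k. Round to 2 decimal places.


At P = 0.75: 0.75 = 1/(1 + e^(-k*(x-x0)))
Solving: e^(-k*(x-x0)) = 1/3
x = x0 + ln(3)/k
ln(3) = 1.0986
x = 11 + 1.0986/1.3
= 11 + 0.8451
= 11.85


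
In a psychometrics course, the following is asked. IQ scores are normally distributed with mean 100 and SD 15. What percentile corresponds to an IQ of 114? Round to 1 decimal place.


z = (IQ - mean) / SD
z = (114 - 100) / 15 = 0.9333
Percentile = Phi(0.9333) * 100
Phi(0.9333) = 0.824667
= 82.5


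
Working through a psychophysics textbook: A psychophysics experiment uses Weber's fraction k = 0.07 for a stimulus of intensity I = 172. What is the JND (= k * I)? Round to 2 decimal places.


JND = k * I
JND = 0.07 * 172
= 12.04


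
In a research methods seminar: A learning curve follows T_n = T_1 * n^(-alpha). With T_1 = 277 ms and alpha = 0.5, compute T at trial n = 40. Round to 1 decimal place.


T_n = 277 * 40^(-0.5)
40^(-0.5) = 0.158114
T_n = 277 * 0.158114
= 43.8 ms


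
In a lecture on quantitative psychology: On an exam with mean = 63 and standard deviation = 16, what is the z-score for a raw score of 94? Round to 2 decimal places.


z = (X - mu) / sigma
= (94 - 63) / 16
= 31 / 16
= 1.94


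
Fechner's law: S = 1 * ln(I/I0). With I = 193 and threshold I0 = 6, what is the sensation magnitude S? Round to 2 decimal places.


S = 1 * ln(193/6)
I/I0 = 32.166667
ln(32.166667) = 3.4709
S = 1 * 3.4709
= 3.47


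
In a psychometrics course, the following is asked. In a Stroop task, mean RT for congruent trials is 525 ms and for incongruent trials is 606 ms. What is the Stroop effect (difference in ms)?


Stroop effect = RT(incongruent) - RT(congruent)
= 606 - 525
= 81 ms


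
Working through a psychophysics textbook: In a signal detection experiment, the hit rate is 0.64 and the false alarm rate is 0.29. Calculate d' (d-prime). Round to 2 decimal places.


d' = z(HR) - z(FAR)
z(0.64) = 0.3585
z(0.29) = -0.5534
d' = 0.3585 - -0.5534
= 0.91


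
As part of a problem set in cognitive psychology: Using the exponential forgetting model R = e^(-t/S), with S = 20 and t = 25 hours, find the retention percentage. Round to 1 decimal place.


R = e^(-t/S)
-t/S = -25/20 = -1.25
R = e^(-1.25) = 0.286505
Percentage = 0.286505 * 100
= 28.7


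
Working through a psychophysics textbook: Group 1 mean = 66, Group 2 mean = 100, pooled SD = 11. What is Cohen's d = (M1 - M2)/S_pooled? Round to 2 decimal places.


Cohen's d = (M1 - M2) / S_pooled
= (66 - 100) / 11
= -34 / 11
= -3.09


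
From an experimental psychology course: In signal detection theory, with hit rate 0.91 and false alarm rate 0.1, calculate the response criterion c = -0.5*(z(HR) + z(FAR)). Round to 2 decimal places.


c = -0.5 * (z(HR) + z(FAR))
z(0.91) = 1.3408
z(0.1) = -1.2816
c = -0.5 * (1.3408 + -1.2816)
= -0.5 * 0.0592
= -0.03


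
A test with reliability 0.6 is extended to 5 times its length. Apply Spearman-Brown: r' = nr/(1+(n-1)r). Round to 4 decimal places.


r_new = n*r / (1 + (n-1)*r)
Numerator = 5 * 0.6 = 3.0
Denominator = 1 + 4 * 0.6 = 3.4
r_new = 3.0 / 3.4
= 0.8824


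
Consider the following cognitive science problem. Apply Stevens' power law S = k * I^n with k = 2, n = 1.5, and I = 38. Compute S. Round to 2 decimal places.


S = 2 * 38^1.5
38^1.5 = 234.2477
S = 2 * 234.2477
= 468.50


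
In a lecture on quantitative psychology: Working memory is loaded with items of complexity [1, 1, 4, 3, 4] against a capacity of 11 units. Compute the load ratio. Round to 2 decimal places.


Total complexity = 1 + 1 + 4 + 3 + 4 = 13
Load = total / capacity = 13 / 11
= 1.18


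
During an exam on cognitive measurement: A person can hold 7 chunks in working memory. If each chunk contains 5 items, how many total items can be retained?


Total items = chunks * items_per_chunk
= 7 * 5
= 35


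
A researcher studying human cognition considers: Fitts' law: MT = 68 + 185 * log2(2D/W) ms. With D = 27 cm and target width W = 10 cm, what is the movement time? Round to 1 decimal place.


MT = 68 + 185 * log2(2*27/10)
2D/W = 5.4
log2(5.4) = 2.433
MT = 68 + 185 * 2.433
= 518.1 ms


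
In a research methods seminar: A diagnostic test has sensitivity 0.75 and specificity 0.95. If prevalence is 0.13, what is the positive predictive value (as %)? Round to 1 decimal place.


PPV = (sens * prev) / (sens * prev + (1-spec) * (1-prev))
Numerator = 0.75 * 0.13 = 0.0975
P(positive and no disease) = (1 - spec) * (1 - prev) = (1 - 0.95) * (1 - 0.13) = 0.0435
Denominator = 0.0975 + 0.0435 = 0.141
PPV = 0.0975 / 0.141 = 0.691489
As percentage = 69.1


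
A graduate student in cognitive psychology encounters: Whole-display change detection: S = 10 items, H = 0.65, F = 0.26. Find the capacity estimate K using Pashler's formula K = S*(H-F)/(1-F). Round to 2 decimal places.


K = S * (H - F) / (1 - F)
H - F = 0.39
1 - F = 0.74
K = 10 * 0.39 / 0.74
= 5.27


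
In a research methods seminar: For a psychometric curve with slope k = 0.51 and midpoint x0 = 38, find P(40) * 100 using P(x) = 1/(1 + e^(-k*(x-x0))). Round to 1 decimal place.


P(x) = 1/(1 + e^(-0.51*(40 - 38)))
Exponent = -0.51 * 2 = -1.02
e^(-1.02) = 0.360595
P = 1/(1 + 0.360595) = 0.734973
Percentage = 73.5


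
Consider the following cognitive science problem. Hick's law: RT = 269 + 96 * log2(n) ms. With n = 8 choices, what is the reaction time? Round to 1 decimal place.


RT = 269 + 96 * log2(8)
log2(8) = 3.0
RT = 269 + 96 * 3.0
= 269 + 288.0
= 557.0 ms


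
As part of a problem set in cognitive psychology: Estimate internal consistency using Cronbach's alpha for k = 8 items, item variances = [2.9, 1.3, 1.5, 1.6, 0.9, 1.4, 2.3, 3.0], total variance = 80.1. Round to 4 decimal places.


alpha = (k/(k-1)) * (1 - sum(s_i^2)/s_total^2)
sum(item variances) = 14.9
k/(k-1) = 8/7 = 1.142857
1 - 14.9/80.1 = 1 - 0.186017 = 0.813983
alpha = 1.142857 * 0.813983
= 0.9303


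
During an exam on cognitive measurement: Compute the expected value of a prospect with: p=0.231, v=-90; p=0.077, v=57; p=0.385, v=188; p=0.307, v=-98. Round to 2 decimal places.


EU = sum(p_i * v_i)
0.231 * -90 = -20.79
0.077 * 57 = 4.389
0.385 * 188 = 72.38
0.307 * -98 = -30.086
EU = -20.79 + 4.389 + 72.38 + -30.086
= 25.89


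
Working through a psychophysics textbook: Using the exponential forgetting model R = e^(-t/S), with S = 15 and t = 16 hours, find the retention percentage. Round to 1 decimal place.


R = e^(-t/S)
-t/S = -16/15 = -1.066667
R = e^(-1.066667) = 0.344154
Percentage = 0.344154 * 100
= 34.4


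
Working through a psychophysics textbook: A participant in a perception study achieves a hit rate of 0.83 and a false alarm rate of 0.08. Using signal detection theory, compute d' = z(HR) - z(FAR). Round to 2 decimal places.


d' = z(HR) - z(FAR)
z(0.83) = 0.9542
z(0.08) = -1.4051
d' = 0.9542 - -1.4051
= 2.36


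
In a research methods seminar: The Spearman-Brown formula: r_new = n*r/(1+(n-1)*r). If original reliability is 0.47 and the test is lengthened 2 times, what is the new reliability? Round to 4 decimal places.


r_new = n*r / (1 + (n-1)*r)
Numerator = 2 * 0.47 = 0.94
Denominator = 1 + 1 * 0.47 = 1.47
r_new = 0.94 / 1.47
= 0.6395


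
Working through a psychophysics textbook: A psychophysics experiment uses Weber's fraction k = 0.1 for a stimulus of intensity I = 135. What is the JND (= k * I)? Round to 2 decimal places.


JND = k * I
JND = 0.1 * 135
= 13.50


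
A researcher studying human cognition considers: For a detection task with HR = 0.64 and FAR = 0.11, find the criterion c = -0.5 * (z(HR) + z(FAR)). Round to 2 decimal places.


c = -0.5 * (z(HR) + z(FAR))
z(0.64) = 0.3585
z(0.11) = -1.2265
c = -0.5 * (0.3585 + -1.2265)
= -0.5 * -0.868
= 0.43


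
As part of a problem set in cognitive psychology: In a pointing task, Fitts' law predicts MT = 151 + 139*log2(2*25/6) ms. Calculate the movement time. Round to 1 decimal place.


MT = 151 + 139 * log2(2*25/6)
2D/W = 8.333333
log2(8.333333) = 3.0589
MT = 151 + 139 * 3.0589
= 576.2 ms


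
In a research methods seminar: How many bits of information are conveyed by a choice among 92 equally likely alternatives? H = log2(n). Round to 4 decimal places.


H = log2(n)
H = log2(92)
= 6.5236


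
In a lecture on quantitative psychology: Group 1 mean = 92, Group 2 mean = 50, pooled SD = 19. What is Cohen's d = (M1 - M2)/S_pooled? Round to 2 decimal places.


Cohen's d = (M1 - M2) / S_pooled
= (92 - 50) / 19
= 42 / 19
= 2.21


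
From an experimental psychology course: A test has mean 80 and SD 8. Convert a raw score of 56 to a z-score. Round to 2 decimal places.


z = (X - mu) / sigma
= (56 - 80) / 8
= -24 / 8
= -3.00


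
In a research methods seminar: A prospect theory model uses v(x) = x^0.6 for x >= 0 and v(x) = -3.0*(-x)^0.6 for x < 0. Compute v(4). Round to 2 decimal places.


Since x = 4 >= 0, use v(x) = x^0.6
4^0.6 = 2.2974
v(4) = 2.30


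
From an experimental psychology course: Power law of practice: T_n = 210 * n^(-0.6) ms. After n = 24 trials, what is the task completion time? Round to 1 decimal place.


T_n = 210 * 24^(-0.6)
24^(-0.6) = 0.14855
T_n = 210 * 0.14855
= 31.2 ms


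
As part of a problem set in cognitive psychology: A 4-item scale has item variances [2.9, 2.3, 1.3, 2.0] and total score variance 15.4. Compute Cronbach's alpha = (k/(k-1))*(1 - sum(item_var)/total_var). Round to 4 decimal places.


alpha = (k/(k-1)) * (1 - sum(s_i^2)/s_total^2)
sum(item variances) = 8.5
k/(k-1) = 4/3 = 1.333333
1 - 8.5/15.4 = 1 - 0.551948 = 0.448052
alpha = 1.333333 * 0.448052
= 0.5974


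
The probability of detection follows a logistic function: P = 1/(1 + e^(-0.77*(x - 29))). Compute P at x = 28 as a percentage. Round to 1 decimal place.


P(x) = 1/(1 + e^(-0.77*(28 - 29)))
Exponent = -0.77 * -1 = 0.77
e^(0.77) = 2.159766
P = 1/(1 + 2.159766) = 0.316479
Percentage = 31.6


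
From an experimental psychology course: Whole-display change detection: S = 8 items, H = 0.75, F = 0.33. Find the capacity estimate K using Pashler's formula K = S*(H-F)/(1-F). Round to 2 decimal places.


K = S * (H - F) / (1 - F)
H - F = 0.42
1 - F = 0.67
K = 8 * 0.42 / 0.67
= 5.01


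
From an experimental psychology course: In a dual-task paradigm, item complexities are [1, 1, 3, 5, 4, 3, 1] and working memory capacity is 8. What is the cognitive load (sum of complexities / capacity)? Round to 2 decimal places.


Total complexity = 1 + 1 + 3 + 5 + 4 + 3 + 1 = 18
Load = total / capacity = 18 / 8
= 2.25


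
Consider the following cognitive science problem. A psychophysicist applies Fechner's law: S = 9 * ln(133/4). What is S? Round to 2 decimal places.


S = 9 * ln(133/4)
I/I0 = 33.25
ln(33.25) = 3.5041
S = 9 * 3.5041
= 31.54


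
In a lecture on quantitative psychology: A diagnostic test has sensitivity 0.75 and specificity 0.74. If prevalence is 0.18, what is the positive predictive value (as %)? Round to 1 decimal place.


PPV = (sens * prev) / (sens * prev + (1-spec) * (1-prev))
Numerator = 0.75 * 0.18 = 0.135
P(positive and no disease) = (1 - spec) * (1 - prev) = (1 - 0.74) * (1 - 0.18) = 0.2132
Denominator = 0.135 + 0.2132 = 0.3482
PPV = 0.135 / 0.3482 = 0.387708
As percentage = 38.8


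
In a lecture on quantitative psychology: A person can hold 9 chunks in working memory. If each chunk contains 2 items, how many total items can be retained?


Total items = chunks * items_per_chunk
= 9 * 2
= 18


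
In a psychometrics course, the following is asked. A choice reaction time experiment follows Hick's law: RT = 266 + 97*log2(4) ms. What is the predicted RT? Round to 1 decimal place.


RT = 266 + 97 * log2(4)
log2(4) = 2.0
RT = 266 + 97 * 2.0
= 266 + 194.0
= 460.0 ms


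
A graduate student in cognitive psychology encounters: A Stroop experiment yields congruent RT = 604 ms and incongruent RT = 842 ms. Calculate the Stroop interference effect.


Stroop effect = RT(incongruent) - RT(congruent)
= 842 - 604
= 238 ms


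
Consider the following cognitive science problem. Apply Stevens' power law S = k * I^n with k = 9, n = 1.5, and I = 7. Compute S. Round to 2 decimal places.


S = 9 * 7^1.5
7^1.5 = 18.5203
S = 9 * 18.5203
= 166.68


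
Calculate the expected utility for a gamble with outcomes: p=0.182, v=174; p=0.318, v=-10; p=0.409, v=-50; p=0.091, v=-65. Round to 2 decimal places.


EU = sum(p_i * v_i)
0.182 * 174 = 31.668
0.318 * -10 = -3.18
0.409 * -50 = -20.45
0.091 * -65 = -5.915
EU = 31.668 + -3.18 + -20.45 + -5.915
= 2.12


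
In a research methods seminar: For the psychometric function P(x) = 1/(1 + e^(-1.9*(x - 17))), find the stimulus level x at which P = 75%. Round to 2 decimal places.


At P = 0.75: 0.75 = 1/(1 + e^(-k*(x-x0)))
Solving: e^(-k*(x-x0)) = 1/3
x = x0 + ln(3)/k
ln(3) = 1.0986
x = 17 + 1.0986/1.9
= 17 + 0.5782
= 17.58


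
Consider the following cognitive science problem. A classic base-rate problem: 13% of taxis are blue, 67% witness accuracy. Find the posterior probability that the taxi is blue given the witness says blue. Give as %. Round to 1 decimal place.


P(blue | says blue) = P(says blue | blue)*P(blue) / [P(says blue | blue)*P(blue) + P(says blue | not blue)*P(not blue)]
Numerator = 0.67 * 0.13 = 0.0871
False identification = 0.33 * 0.87 = 0.2871
P = 0.0871 / (0.0871 + 0.2871)
= 0.0871 / 0.3742
As percentage = 23.3


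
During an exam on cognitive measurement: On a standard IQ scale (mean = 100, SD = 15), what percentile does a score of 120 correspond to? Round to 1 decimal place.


z = (IQ - mean) / SD
z = (120 - 100) / 15 = 1.3333
Percentile = Phi(1.3333) * 100
Phi(1.3333) = 0.908783
= 90.9


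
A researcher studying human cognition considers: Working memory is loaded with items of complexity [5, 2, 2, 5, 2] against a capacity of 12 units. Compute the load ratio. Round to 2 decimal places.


Total complexity = 5 + 2 + 2 + 5 + 2 = 16
Load = total / capacity = 16 / 12
= 1.33


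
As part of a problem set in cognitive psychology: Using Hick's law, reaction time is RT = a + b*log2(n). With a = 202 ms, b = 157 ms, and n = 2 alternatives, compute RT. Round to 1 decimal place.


RT = 202 + 157 * log2(2)
log2(2) = 1.0
RT = 202 + 157 * 1.0
= 202 + 157.0
= 359.0 ms


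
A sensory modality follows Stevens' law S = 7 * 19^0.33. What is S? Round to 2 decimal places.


S = 7 * 19^0.33
19^0.33 = 2.6423
S = 7 * 2.6423
= 18.50
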